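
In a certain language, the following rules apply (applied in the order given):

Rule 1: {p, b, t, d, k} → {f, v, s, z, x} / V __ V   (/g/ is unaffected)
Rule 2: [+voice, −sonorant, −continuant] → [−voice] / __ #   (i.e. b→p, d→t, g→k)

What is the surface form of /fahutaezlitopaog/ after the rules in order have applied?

Rule 1 (intervocalic spirantization): /t/ is a stop between vowels /u/ and /a/, so it spirantizes to the fricative [s]. /t/ is a stop between vowels /i/ and /o/, so it spirantizes to the fricative [s]. /p/ is a stop between vowels /o/ and /a/, so it spirantizes to the fricative [f]. /fahutaezlitopaog/ → fahusaezlisofaog.
Rule 2 (final devoicing): /g/ is a voiced stop in word-final position, so it devoices to [k]. /fahusaezlisofaog/ → fahusaezlisofaok.

fahusaezlisofaok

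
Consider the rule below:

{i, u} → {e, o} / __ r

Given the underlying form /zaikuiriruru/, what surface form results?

/i/ is a high vowel immediately before /r/, so it lowers to [e].
/i/ is a high vowel immediately before /r/, so it lowers to [e].
/u/ is a high vowel immediately before /r/, so it lowers to [o].
The other instances of /i/, /u/ do not occur in the required environment and remain unchanged.
Surface form: [zaikuereroru].

zaikuereroru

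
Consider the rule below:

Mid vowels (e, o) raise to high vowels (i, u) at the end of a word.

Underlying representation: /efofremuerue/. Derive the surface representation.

efofremuerui

/e/ is a mid vowel in word-final position, so it raises to [i].
The other instances of /e/, /o/ do not occur in the required environment and remain unchanged.
Surface form: [efofremuerui].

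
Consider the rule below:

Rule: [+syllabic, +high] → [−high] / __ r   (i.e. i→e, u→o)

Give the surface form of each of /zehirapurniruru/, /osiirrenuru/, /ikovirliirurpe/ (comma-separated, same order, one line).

zeheraporneroru, osierrenoru, ikoverlierorpe

/zehirapurniruru/: /i/ is a high vowel immediately before /r/, so it lowers to [e]. /u/ is a high vowel immediately before /r/, so it lowers to [o]. /i/ is a high vowel immediately before /r/, so it lowers to [e]. /u/ is a high vowel immediately before /r/, so it lowers to [o]. → [zeheraporneroru].
/osiirrenuru/: /i/ is a high vowel immediately before /r/, so it lowers to [e]. /u/ is a high vowel immediately before /r/, so it lowers to [o]. → [osierrenoru].
/ikovirliirurpe/: /i/ is a high vowel immediately before /r/, so it lowers to [e]. /i/ is a high vowel immediately before /r/, so it lowers to [e]. /u/ is a high vowel immediately before /r/, so it lowers to [o]. → [ikoverlierorpe].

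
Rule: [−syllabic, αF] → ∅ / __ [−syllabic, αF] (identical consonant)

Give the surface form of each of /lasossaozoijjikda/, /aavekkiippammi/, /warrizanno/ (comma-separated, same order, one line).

/lasossaozoijjikda/: /ss/ is a geminate; the first /s/ deletes. /jj/ is a geminate; the first /j/ deletes. → [lasosaozoijikda].
/aavekkiippammi/: /kk/ is a geminate; the first /k/ deletes. /pp/ is a geminate; the first /p/ deletes. /mm/ is a geminate; the first /m/ deletes. → [aavekiipami].
/warrizanno/: /rr/ is a geminate; the first /r/ deletes. /nn/ is a geminate; the first /n/ deletes. → [warizano].

lasosaozoijikda, aavekiipami, warizano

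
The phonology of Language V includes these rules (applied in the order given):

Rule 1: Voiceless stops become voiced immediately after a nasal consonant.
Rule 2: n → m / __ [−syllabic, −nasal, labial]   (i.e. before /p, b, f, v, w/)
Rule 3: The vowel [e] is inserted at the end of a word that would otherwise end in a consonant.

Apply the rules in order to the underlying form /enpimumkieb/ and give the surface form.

embimumgiebe

Rule 1 (post-nasal voicing): /p/ is a voiceless stop immediately after the nasal /n/, so it voices to [b]. /k/ is a voiceless stop immediately after the nasal /m/, so it voices to [g]. /enpimumkieb/ → enbimumgieb.
Rule 2 (nasal place assimilation): /n/ precedes the labial consonant /b/, so it assimilates in place to [m]. /enbimumgieb/ → embimumgieb.
Rule 3 (final e-epenthesis): the form ends in the consonant /b/, so [e] is inserted word-finally. /embimumgieb/ → embimumgiebe.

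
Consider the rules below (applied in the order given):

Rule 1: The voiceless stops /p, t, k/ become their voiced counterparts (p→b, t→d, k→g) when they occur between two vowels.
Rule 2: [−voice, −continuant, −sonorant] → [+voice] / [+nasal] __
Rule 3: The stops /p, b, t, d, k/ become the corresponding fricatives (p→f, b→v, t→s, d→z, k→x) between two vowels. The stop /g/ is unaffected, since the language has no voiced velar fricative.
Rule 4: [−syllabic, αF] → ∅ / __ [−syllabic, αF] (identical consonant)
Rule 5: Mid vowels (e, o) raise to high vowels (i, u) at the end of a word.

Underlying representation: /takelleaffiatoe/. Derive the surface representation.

tageleafiazoi

Rule 1 (intervocalic voicing): /k/ is a voiceless stop between vowels /a/ and /e/, so it voices to [g]. /t/ is a voiceless stop between vowels /a/ and /o/, so it voices to [d]. /takelleaffiatoe/ → tagelleaffiadoe.
Rule 2 (post-nasal voicing): no segment meets the environment; /tagelleaffiadoe/ is unchanged.
Rule 3 (intervocalic spirantization): /d/ is a stop between vowels /a/ and /o/, so it spirantizes to the fricative [z]. /tagelleaffiadoe/ → tagelleaffiazoe.
Rule 4 (degemination): /ll/ is a geminate; the first /l/ deletes. /ff/ is a geminate; the first /f/ deletes. /tagelleaffiazoe/ → tageleafiazoe.
Rule 5 (final vowel raising): /e/ is a mid vowel in word-final position, so it raises to [i]. /tageleafiazoe/ → tageleafiazoi.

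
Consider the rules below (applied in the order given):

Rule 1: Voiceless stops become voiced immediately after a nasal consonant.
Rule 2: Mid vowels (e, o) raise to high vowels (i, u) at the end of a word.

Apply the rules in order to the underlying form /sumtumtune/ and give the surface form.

sumdumduni

Rule 1 (post-nasal voicing): /t/ is a voiceless stop immediately after the nasal /m/, so it voices to [d]. /t/ is a voiceless stop immediately after the nasal /m/, so it voices to [d]. /sumtumtune/ → sumdumdune.
Rule 2 (final vowel raising): /e/ is a mid vowel in word-final position, so it raises to [i]. /sumdumdune/ → sumdumduni.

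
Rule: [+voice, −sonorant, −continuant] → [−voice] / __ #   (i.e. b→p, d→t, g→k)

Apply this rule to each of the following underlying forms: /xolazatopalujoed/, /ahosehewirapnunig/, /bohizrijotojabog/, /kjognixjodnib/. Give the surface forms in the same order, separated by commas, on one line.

xolazatopalujoet, ahosehewirapnunik, bohizrijotojabok, kjognixjodnip

/xolazatopalujoed/: /d/ is a voiced stop in word-final position, so it devoices to [t]. → [xolazatopalujoet].
/ahosehewirapnunig/: /g/ is a voiced stop in word-final position, so it devoices to [k]. → [ahosehewirapnunik].
/bohizrijotojabog/: /g/ is a voiced stop in word-final position, so it devoices to [k]. → [bohizrijotojabok].
/kjognixjodnib/: /b/ is a voiced stop in word-final position, so it devoices to [p]. → [kjognixjodnip].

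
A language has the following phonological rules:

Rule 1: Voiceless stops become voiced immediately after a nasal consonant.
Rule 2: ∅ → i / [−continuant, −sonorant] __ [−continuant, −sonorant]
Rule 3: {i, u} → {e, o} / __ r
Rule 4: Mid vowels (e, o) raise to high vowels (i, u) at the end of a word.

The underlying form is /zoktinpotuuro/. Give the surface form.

Rule 1 (post-nasal voicing): /p/ is a voiceless stop immediately after the nasal /n/, so it voices to [b]. /zoktinpotuuro/ → zoktinbotuuro.
Rule 2 (stop-cluster i-epenthesis): /k/ and /t/ form a stop–stop cluster, so [i] is inserted between them. /zoktinbotuuro/ → zokitinbotuuro.
Rule 3 (pre-rhotic lowering): /u/ is a high vowel immediately before /r/, so it lowers to [o]. /zokitinbotuuro/ → zokitinbotuoro.
Rule 4 (final vowel raising): /o/ is a mid vowel in word-final position, so it raises to [u]. /zokitinbotuoro/ → zokitinbotuoru.

zokitinbotuoru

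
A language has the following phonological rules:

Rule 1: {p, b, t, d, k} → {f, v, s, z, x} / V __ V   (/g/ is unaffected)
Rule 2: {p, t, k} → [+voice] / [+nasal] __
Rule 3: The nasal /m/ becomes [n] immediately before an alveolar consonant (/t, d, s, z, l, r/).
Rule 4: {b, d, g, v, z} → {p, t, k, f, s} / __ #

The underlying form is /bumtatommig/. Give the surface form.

bundasommik

Rule 1 (intervocalic spirantization): /t/ is a stop between vowels /a/ and /o/, so it spirantizes to the fricative [s]. /bumtatommig/ → bumtasommig.
Rule 2 (post-nasal voicing): /t/ is a voiceless stop immediately after the nasal /m/, so it voices to [d]. /bumtasommig/ → bumdasommig.
Rule 3 (nasal place assimilation): /m/ precedes the alveolar consonant /d/, so it assimilates in place to [n]. /bumdasommig/ → bundasommig.
Rule 4 (final devoicing): /g/ is a voiced obstruent in word-final position, so it devoices to [k]. /bundasommig/ → bundasommik.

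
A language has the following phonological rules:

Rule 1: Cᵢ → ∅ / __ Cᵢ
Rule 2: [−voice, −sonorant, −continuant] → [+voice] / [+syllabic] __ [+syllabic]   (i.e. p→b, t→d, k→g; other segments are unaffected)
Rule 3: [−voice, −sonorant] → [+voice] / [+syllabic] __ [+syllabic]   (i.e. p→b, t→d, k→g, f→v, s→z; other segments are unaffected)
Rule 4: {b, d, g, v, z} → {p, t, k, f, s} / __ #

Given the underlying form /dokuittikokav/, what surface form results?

Rule 1 (degemination): /tt/ is a geminate; the first /t/ deletes. /dokuittikokav/ → dokuitikokav.
Rule 2 (intervocalic voicing): /k/ is a voiceless stop between vowels /o/ and /u/, so it voices to [g]. /t/ is a voiceless stop between vowels /i/ and /i/, so it voices to [d]. /k/ is a voiceless stop between vowels /i/ and /o/, so it voices to [g]. /k/ is a voiceless stop between vowels /o/ and /a/, so it voices to [g]. /dokuitikokav/ → doguidigogav.
Rule 3 (intervocalic voicing): no segment meets the environment; /doguidigogav/ is unchanged.
Rule 4 (final devoicing): /v/ is a voiced obstruent in word-final position, so it devoices to [f]. /doguidigogav/ → doguidigogaf.

doguidigogaf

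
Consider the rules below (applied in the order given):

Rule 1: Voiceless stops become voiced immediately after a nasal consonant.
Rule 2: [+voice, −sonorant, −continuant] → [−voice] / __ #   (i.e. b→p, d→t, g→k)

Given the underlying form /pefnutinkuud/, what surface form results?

Rule 1 (post-nasal voicing): /k/ is a voiceless stop immediately after the nasal /n/, so it voices to [g]. /pefnutinkuud/ → pefnutinguud.
Rule 2 (final devoicing): /d/ is a voiced stop in word-final position, so it devoices to [t]. /pefnutinguud/ → pefnutinguut.

pefnutinguut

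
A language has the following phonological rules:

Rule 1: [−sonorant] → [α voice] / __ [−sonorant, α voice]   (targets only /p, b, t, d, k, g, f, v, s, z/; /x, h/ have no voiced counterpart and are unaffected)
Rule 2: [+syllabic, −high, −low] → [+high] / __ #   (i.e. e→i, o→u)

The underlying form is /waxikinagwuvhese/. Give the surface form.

waxikinagwufhesi

Rule 1 (regressive voicing assimilation): /v/ precedes the voiceless obstruent /h/, so it devoices to [f] by assimilation. /waxikinagwuvhese/ → waxikinagwufhese.
Rule 2 (final vowel raising): /e/ is a mid vowel in word-final position, so it raises to [i]. /waxikinagwufhese/ → waxikinagwufhesi.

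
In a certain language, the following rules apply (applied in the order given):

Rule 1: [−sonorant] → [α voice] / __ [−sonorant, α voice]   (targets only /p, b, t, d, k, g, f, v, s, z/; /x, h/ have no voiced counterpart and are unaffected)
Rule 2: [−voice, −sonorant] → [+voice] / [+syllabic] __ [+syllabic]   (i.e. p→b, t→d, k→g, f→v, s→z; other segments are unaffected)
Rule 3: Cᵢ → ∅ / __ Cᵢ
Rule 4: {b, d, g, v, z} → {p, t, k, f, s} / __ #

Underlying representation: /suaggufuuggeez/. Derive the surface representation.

Rule 1 (regressive voicing assimilation): no segment meets the environment; /suaggufuuggeez/ is unchanged.
Rule 2 (intervocalic voicing): /f/ is a voiceless obstruent between vowels /u/ and /u/, so it voices to [v]. /suaggufuuggeez/ → suagguvuuggeez.
Rule 3 (degemination): /gg/ is a geminate; the first /g/ deletes. /gg/ is a geminate; the first /g/ deletes. /suagguvuuggeez/ → suaguvuugeez.
Rule 4 (final devoicing): /z/ is a voiced obstruent in word-final position, so it devoices to [s]. /suaguvuugeez/ → suaguvuugees.

suaguvuugees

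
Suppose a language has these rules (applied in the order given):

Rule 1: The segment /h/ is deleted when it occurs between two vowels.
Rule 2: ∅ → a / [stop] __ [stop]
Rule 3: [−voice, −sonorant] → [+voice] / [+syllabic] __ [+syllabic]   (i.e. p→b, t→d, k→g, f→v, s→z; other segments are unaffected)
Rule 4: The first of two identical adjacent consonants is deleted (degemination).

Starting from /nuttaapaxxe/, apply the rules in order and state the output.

Rule 1 (intervocalic h-deletion): no segment meets the environment; /nuttaapaxxe/ is unchanged.
Rule 2 (stop-cluster a-epenthesis): /t/ and /t/ form a stop–stop cluster, so [a] is inserted between them. /nuttaapaxxe/ → nutataapaxxe.
Rule 3 (intervocalic voicing): /t/ is a voiceless obstruent between vowels /u/ and /a/, so it voices to [d]. /t/ is a voiceless obstruent between vowels /a/ and /a/, so it voices to [d]. /p/ is a voiceless obstruent between vowels /a/ and /a/, so it voices to [b]. /nutataapaxxe/ → nudadaabaxxe.
Rule 4 (degemination): /xx/ is a geminate; the first /x/ deletes. /nudadaabaxxe/ → nudadaabaxe.

nudadaabaxe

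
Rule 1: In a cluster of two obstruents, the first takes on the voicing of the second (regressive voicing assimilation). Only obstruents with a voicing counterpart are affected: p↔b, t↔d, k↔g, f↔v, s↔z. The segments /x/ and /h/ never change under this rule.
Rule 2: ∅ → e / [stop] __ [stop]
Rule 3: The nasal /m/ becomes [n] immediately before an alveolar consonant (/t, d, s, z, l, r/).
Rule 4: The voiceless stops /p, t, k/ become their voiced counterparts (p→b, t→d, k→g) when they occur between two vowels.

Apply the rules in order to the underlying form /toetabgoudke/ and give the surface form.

Rule 1 (regressive voicing assimilation): /d/ precedes the voiceless obstruent /k/, so it devoices to [t] by assimilation. /toetabgoudke/ → toetabgoutke.
Rule 2 (stop-cluster e-epenthesis): /b/ and /g/ form a stop–stop cluster, so [e] is inserted between them. /t/ and /k/ form a stop–stop cluster, so [e] is inserted between them. /toetabgoutke/ → toetabegouteke.
Rule 3 (nasal place assimilation): no segment meets the environment; /toetabegouteke/ is unchanged.
Rule 4 (intervocalic voicing): /t/ is a voiceless stop between vowels /e/ and /a/, so it voices to [d]. /t/ is a voiceless stop between vowels /u/ and /e/, so it voices to [d]. /k/ is a voiceless stop between vowels /e/ and /e/, so it voices to [g]. /toetabegouteke/ → toedabegoudege.

toedabegoudege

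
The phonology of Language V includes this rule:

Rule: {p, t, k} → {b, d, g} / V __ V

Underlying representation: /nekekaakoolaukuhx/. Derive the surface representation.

negegaagoolauguhx

/k/ is a voiceless stop between vowels /e/ and /e/, so it voices to [g].
/k/ is a voiceless stop between vowels /e/ and /a/, so it voices to [g].
/k/ is a voiceless stop between vowels /a/ and /o/, so it voices to [g].
/k/ is a voiceless stop between vowels /u/ and /u/, so it voices to [g].
Surface form: [negegaagoolauguhx].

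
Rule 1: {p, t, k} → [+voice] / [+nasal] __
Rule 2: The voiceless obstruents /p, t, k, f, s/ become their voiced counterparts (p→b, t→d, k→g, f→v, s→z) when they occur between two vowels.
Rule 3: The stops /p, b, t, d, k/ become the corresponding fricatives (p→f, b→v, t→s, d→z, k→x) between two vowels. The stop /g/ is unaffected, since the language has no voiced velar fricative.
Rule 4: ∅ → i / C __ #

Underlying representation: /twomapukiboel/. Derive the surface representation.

twomavugivoeli

Rule 1 (post-nasal voicing): no segment meets the environment; /twomapukiboel/ is unchanged.
Rule 2 (intervocalic voicing): /p/ is a voiceless obstruent between vowels /a/ and /u/, so it voices to [b]. /k/ is a voiceless obstruent between vowels /u/ and /i/, so it voices to [g]. /twomapukiboel/ → twomabugiboel.
Rule 3 (intervocalic spirantization): /b/ is a stop between vowels /a/ and /u/, so it spirantizes to the fricative [v]. /b/ is a stop between vowels /i/ and /o/, so it spirantizes to the fricative [v]. /twomabugiboel/ → twomavugivoel.
Rule 4 (final i-epenthesis): the form ends in the consonant /l/, so [i] is inserted word-finally. /twomavugivoel/ → twomavugivoeli.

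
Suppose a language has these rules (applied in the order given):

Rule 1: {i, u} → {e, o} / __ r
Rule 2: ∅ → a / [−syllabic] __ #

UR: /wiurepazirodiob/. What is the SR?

Rule 1 (pre-rhotic lowering): /u/ is a high vowel immediately before /r/, so it lowers to [o]. /i/ is a high vowel immediately before /r/, so it lowers to [e]. /wiurepazirodiob/ → wiorepazerodiob.
Rule 2 (final a-epenthesis): the form ends in the consonant /b/, so [a] is inserted word-finally. /wiorepazerodiob/ → wiorepazerodioba.

wiorepazerodioba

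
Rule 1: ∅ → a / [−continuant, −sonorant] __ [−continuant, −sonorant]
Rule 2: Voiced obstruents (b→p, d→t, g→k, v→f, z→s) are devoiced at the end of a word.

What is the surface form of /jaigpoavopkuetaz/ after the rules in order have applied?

Rule 1 (stop-cluster a-epenthesis): /g/ and /p/ form a stop–stop cluster, so [a] is inserted between them. /p/ and /k/ form a stop–stop cluster, so [a] is inserted between them. /jaigpoavopkuetaz/ → jaigapoavopakuetaz.
Rule 2 (final devoicing): /z/ is a voiced obstruent in word-final position, so it devoices to [s]. /jaigapoavopakuetaz/ → jaigapoavopakuetas.

jaigapoavopakuetas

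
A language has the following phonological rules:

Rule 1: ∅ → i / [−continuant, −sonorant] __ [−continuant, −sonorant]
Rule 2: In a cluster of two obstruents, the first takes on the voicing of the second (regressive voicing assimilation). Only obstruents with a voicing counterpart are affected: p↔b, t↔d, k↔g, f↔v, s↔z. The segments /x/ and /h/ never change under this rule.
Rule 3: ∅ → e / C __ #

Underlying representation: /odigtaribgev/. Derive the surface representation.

Rule 1 (stop-cluster i-epenthesis): /g/ and /t/ form a stop–stop cluster, so [i] is inserted between them. /b/ and /g/ form a stop–stop cluster, so [i] is inserted between them. /odigtaribgev/ → odigitaribigev.
Rule 2 (regressive voicing assimilation): no segment meets the environment; /odigitaribigev/ is unchanged.
Rule 3 (final e-epenthesis): the form ends in the consonant /v/, so [e] is inserted word-finally. /odigitaribigev/ → odigitaribigeve.

odigitaribigeve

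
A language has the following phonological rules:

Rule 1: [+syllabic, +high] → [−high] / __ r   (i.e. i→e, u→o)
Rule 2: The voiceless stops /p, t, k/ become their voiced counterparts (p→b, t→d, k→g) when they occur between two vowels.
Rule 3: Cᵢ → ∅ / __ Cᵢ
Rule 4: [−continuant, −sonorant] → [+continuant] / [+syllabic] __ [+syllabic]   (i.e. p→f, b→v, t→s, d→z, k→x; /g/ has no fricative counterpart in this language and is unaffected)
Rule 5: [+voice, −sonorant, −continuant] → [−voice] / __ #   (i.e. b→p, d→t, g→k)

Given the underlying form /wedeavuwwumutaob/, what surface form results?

wezeavuwumuzaop

Rule 1 (pre-rhotic lowering): no segment meets the environment; /wedeavuwwumutaob/ is unchanged.
Rule 2 (intervocalic voicing): /t/ is a voiceless stop between vowels /u/ and /a/, so it voices to [d]. /wedeavuwwumutaob/ → wedeavuwwumudaob.
Rule 3 (degemination): /ww/ is a geminate; the first /w/ deletes. /wedeavuwwumudaob/ → wedeavuwumudaob.
Rule 4 (intervocalic spirantization): /d/ is a stop between vowels /e/ and /e/, so it spirantizes to the fricative [z]. /d/ is a stop between vowels /u/ and /a/, so it spirantizes to the fricative [z]. /wedeavuwumudaob/ → wezeavuwumuzaob.
Rule 5 (final devoicing): /b/ is a voiced stop in word-final position, so it devoices to [p]. /wezeavuwumuzaob/ → wezeavuwumuzaop.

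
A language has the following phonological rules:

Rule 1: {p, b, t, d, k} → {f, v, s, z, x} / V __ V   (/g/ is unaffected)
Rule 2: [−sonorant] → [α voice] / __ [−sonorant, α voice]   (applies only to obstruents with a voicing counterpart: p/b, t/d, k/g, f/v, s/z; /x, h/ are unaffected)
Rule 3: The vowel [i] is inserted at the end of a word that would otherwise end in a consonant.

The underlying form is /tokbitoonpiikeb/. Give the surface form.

Rule 1 (intervocalic spirantization): /t/ is a stop between vowels /i/ and /o/, so it spirantizes to the fricative [s]. /k/ is a stop between vowels /i/ and /e/, so it spirantizes to the fricative [x]. /tokbitoonpiikeb/ → tokbisoonpiixeb.
Rule 2 (regressive voicing assimilation): /k/ precedes the voiced obstruent /b/, so it voices to [g] by assimilation. /tokbisoonpiixeb/ → togbisoonpiixeb.
Rule 3 (final i-epenthesis): the form ends in the consonant /b/, so [i] is inserted word-finally. /togbisoonpiixeb/ → togbisoonpiixebi.

togbisoonpiixebi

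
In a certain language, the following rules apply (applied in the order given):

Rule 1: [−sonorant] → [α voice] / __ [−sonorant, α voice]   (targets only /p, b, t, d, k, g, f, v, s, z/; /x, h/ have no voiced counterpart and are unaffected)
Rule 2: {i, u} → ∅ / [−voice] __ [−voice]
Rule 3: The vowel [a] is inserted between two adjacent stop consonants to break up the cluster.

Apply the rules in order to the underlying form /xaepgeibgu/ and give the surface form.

xaebageibagu

Rule 1 (regressive voicing assimilation): /p/ precedes the voiced obstruent /g/, so it voices to [b] by assimilation. /xaepgeibgu/ → xaebgeibgu.
Rule 2 (high vowel syncope): no segment meets the environment; /xaebgeibgu/ is unchanged.
Rule 3 (stop-cluster a-epenthesis): /b/ and /g/ form a stop–stop cluster, so [a] is inserted between them. /b/ and /g/ form a stop–stop cluster, so [a] is inserted between them. /xaebgeibgu/ → xaebageibagu.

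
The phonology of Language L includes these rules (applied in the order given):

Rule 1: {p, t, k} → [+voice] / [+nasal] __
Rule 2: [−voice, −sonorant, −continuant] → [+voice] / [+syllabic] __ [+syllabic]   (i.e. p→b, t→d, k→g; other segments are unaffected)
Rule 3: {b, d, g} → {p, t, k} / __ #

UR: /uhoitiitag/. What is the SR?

Rule 1 (post-nasal voicing): no segment meets the environment; /uhoitiitag/ is unchanged.
Rule 2 (intervocalic voicing): /t/ is a voiceless stop between vowels /i/ and /i/, so it voices to [d]. /t/ is a voiceless stop between vowels /i/ and /a/, so it voices to [d]. /uhoitiitag/ → uhoidiidag.
Rule 3 (final devoicing): /g/ is a voiced stop in word-final position, so it devoices to [k]. /uhoidiidag/ → uhoidiidak.

uhoidiidak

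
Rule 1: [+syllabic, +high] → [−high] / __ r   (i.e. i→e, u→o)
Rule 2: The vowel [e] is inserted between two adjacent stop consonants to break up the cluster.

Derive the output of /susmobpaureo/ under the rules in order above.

Rule 1 (pre-rhotic lowering): /u/ is a high vowel immediately before /r/, so it lowers to [o]. /susmobpaureo/ → susmobpaoreo.
Rule 2 (stop-cluster e-epenthesis): /b/ and /p/ form a stop–stop cluster, so [e] is inserted between them. /susmobpaoreo/ → susmobepaoreo.

susmobepaoreo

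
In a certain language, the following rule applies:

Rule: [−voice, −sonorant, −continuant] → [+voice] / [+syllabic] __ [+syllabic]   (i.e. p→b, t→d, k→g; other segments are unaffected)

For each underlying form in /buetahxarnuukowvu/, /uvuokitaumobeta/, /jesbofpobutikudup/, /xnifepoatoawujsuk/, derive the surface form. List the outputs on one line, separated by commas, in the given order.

buedahxarnuugowvu, uvuogidaumobeda, jesbofpobudigudup, xnifeboadoawujsuk

/buetahxarnuukowvu/: /t/ is a voiceless stop between vowels /e/ and /a/, so it voices to [d]. /k/ is a voiceless stop between vowels /u/ and /o/, so it voices to [g]. → [buedahxarnuugowvu].
/uvuokitaumobeta/: /k/ is a voiceless stop between vowels /o/ and /i/, so it voices to [g]. /t/ is a voiceless stop between vowels /i/ and /a/, so it voices to [d]. /t/ is a voiceless stop between vowels /e/ and /a/, so it voices to [d]. → [uvuogidaumobeda].
/jesbofpobutikudup/: /t/ is a voiceless stop between vowels /u/ and /i/, so it voices to [d]. /k/ is a voiceless stop between vowels /i/ and /u/, so it voices to [g]. → [jesbofpobudigudup].
/xnifepoatoawujsuk/: /p/ is a voiceless stop between vowels /e/ and /o/, so it voices to [b]. /t/ is a voiceless stop between vowels /a/ and /o/, so it voices to [d]. → [xnifeboadoawujsuk].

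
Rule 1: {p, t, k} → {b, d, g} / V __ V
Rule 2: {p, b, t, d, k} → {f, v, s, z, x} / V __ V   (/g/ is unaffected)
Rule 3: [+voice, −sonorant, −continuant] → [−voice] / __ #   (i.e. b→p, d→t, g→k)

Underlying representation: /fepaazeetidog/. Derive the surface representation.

Rule 1 (intervocalic voicing): /p/ is a voiceless stop between vowels /e/ and /a/, so it voices to [b]. /t/ is a voiceless stop between vowels /e/ and /i/, so it voices to [d]. /fepaazeetidog/ → febaazeedidog.
Rule 2 (intervocalic spirantization): /b/ is a stop between vowels /e/ and /a/, so it spirantizes to the fricative [v]. /d/ is a stop between vowels /e/ and /i/, so it spirantizes to the fricative [z]. /d/ is a stop between vowels /i/ and /o/, so it spirantizes to the fricative [z]. /febaazeedidog/ → fevaazeezizog.
Rule 3 (final devoicing): /g/ is a voiced stop in word-final position, so it devoices to [k]. /fevaazeezizog/ → fevaazeezizok.

fevaazeezizok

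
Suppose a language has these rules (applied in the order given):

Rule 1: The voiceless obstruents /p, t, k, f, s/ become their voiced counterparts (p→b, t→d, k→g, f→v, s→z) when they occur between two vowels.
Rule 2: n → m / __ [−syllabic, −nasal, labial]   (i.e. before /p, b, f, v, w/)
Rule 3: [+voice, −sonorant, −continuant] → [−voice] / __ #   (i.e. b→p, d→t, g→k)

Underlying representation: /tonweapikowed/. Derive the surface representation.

tomweabigowet

Rule 1 (intervocalic voicing): /p/ is a voiceless obstruent between vowels /a/ and /i/, so it voices to [b]. /k/ is a voiceless obstruent between vowels /i/ and /o/, so it voices to [g]. /tonweapikowed/ → tonweabigowed.
Rule 2 (nasal place assimilation): /n/ precedes the labial consonant /w/, so it assimilates in place to [m]. /tonweabigowed/ → tomweabigowed.
Rule 3 (final devoicing): /d/ is a voiced stop in word-final position, so it devoices to [t]. /tomweabigowed/ → tomweabigowet.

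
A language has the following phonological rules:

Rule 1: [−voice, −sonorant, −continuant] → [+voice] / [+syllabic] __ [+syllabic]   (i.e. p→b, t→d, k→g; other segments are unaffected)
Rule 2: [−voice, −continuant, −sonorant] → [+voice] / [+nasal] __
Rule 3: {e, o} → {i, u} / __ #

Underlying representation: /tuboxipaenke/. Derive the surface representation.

Rule 1 (intervocalic voicing): /p/ is a voiceless stop between vowels /i/ and /a/, so it voices to [b]. /tuboxipaenke/ → tuboxibaenke.
Rule 2 (post-nasal voicing): /k/ is a voiceless stop immediately after the nasal /n/, so it voices to [g]. /tuboxibaenke/ → tuboxibaenge.
Rule 3 (final vowel raising): /e/ is a mid vowel in word-final position, so it raises to [i]. /tuboxibaenge/ → tuboxibaengi.

tuboxibaengi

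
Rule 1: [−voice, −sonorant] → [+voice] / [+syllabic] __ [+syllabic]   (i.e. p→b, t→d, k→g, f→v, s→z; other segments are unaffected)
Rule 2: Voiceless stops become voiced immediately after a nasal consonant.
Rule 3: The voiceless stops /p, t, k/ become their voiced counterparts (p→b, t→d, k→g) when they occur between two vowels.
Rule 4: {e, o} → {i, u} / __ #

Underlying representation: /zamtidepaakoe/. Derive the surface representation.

zamdidebaagoi

Rule 1 (intervocalic voicing): /p/ is a voiceless obstruent between vowels /e/ and /a/, so it voices to [b]. /k/ is a voiceless obstruent between vowels /a/ and /o/, so it voices to [g]. /zamtidepaakoe/ → zamtidebaagoe.
Rule 2 (post-nasal voicing): /t/ is a voiceless stop immediately after the nasal /m/, so it voices to [d]. /zamtidebaagoe/ → zamdidebaagoe.
Rule 3 (intervocalic voicing): no segment meets the environment; /zamdidebaagoe/ is unchanged.
Rule 4 (final vowel raising): /e/ is a mid vowel in word-final position, so it raises to [i]. /zamdidebaagoe/ → zamdidebaagoi.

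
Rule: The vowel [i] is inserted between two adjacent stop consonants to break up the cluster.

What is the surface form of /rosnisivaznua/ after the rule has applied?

No segment of /rosnisivaznua/ meets the structural description of the rule, so the form surfaces unchanged.

rosnisivaznua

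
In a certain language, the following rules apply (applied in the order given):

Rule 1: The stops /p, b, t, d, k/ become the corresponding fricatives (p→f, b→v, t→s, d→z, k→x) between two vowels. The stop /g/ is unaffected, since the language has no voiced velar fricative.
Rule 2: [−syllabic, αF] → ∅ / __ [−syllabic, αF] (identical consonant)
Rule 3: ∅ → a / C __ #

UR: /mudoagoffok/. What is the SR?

Rule 1 (intervocalic spirantization): /d/ is a stop between vowels /u/ and /o/, so it spirantizes to the fricative [z]. /mudoagoffok/ → muzoagoffok.
Rule 2 (degemination): /ff/ is a geminate; the first /f/ deletes. /muzoagoffok/ → muzoagofok.
Rule 3 (final a-epenthesis): the form ends in the consonant /k/, so [a] is inserted word-finally. /muzoagofok/ → muzoagofoka.

muzoagofoka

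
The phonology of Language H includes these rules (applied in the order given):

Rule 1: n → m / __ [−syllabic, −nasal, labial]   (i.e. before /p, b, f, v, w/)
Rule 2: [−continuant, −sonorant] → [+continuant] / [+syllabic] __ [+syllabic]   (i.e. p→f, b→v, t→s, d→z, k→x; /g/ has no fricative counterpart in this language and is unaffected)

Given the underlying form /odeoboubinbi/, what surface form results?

ozeovouvimbi

Rule 1 (nasal place assimilation): /n/ precedes the labial consonant /b/, so it assimilates in place to [m]. /odeoboubinbi/ → odeoboubimbi.
Rule 2 (intervocalic spirantization): /d/ is a stop between vowels /o/ and /e/, so it spirantizes to the fricative [z]. /b/ is a stop between vowels /o/ and /o/, so it spirantizes to the fricative [v]. /b/ is a stop between vowels /u/ and /i/, so it spirantizes to the fricative [v]. /odeoboubimbi/ → ozeovouvimbi.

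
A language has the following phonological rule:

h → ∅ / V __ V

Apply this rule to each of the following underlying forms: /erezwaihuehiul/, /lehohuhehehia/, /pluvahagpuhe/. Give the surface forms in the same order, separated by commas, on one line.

erezwaiueiul, leoueeia, pluvaagpue

/erezwaihuehiul/: /h/ occurs between vowels /i/ and /u/, so it deletes. /h/ occurs between vowels /e/ and /i/, so it deletes. → [erezwaiueiul].
/lehohuhehehia/: /h/ occurs between vowels /e/ and /o/, so it deletes. /h/ occurs between vowels /o/ and /u/, so it deletes. /h/ occurs between vowels /u/ and /e/, so it deletes. /h/ occurs between vowels /e/ and /e/, so it deletes. /h/ occurs between vowels /e/ and /i/, so it deletes. → [leoueeia].
/pluvahagpuhe/: /h/ occurs between vowels /a/ and /a/, so it deletes. /h/ occurs between vowels /u/ and /e/, so it deletes. → [pluvaagpue].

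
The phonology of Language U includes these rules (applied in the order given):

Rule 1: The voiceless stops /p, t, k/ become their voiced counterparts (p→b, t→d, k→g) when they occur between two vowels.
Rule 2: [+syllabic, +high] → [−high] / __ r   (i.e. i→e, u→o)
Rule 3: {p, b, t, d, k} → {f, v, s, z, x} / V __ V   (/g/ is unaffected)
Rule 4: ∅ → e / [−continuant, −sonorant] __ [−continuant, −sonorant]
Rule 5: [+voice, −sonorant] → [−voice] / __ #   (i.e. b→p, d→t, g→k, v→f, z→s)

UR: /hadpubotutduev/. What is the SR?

hadepuvozuteduef

Rule 1 (intervocalic voicing): /t/ is a voiceless stop between vowels /o/ and /u/, so it voices to [d]. /hadpubotutduev/ → hadpubodutduev.
Rule 2 (pre-rhotic lowering): no segment meets the environment; /hadpubodutduev/ is unchanged.
Rule 3 (intervocalic spirantization): /b/ is a stop between vowels /u/ and /o/, so it spirantizes to the fricative [v]. /d/ is a stop between vowels /o/ and /u/, so it spirantizes to the fricative [z]. /hadpubodutduev/ → hadpuvozutduev.
Rule 4 (stop-cluster e-epenthesis): /d/ and /p/ form a stop–stop cluster, so [e] is inserted between them. /t/ and /d/ form a stop–stop cluster, so [e] is inserted between them. /hadpuvozutduev/ → hadepuvozuteduev.
Rule 5 (final devoicing): /v/ is a voiced obstruent in word-final position, so it devoices to [f]. /hadepuvozuteduev/ → hadepuvozuteduef.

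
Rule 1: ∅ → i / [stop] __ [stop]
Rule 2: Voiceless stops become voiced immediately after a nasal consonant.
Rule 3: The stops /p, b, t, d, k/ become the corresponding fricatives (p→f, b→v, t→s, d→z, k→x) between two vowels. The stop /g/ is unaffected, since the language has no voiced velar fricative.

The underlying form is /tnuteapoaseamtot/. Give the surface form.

tnuseafoaseamdot

Rule 1 (stop-cluster i-epenthesis): no segment meets the environment; /tnuteapoaseamtot/ is unchanged.
Rule 2 (post-nasal voicing): /t/ is a voiceless stop immediately after the nasal /m/, so it voices to [d]. /tnuteapoaseamtot/ → tnuteapoaseamdot.
Rule 3 (intervocalic spirantization): /t/ is a stop between vowels /u/ and /e/, so it spirantizes to the fricative [s]. /p/ is a stop between vowels /a/ and /o/, so it spirantizes to the fricative [f]. /tnuteapoaseamdot/ → tnuseafoaseamdot.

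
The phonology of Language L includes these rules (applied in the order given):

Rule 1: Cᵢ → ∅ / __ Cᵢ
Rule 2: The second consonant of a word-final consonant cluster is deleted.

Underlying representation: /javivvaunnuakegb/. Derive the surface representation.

javivaunuakeg

Rule 1 (degemination): /vv/ is a geminate; the first /v/ deletes. /nn/ is a geminate; the first /n/ deletes. /javivvaunnuakegb/ → javivaunuakegb.
Rule 2 (final cluster simplification): /b/ is the second consonant of a word-final cluster /gb/, so it deletes. /javivaunuakegb/ → javivaunuakeg.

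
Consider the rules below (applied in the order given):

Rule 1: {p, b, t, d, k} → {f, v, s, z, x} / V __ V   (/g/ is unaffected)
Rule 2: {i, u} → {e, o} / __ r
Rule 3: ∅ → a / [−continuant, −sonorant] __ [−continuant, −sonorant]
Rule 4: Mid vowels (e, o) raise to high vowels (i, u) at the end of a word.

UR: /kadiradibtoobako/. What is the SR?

Rule 1 (intervocalic spirantization): /d/ is a stop between vowels /a/ and /i/, so it spirantizes to the fricative [z]. /d/ is a stop between vowels /a/ and /i/, so it spirantizes to the fricative [z]. /b/ is a stop between vowels /o/ and /a/, so it spirantizes to the fricative [v]. /k/ is a stop between vowels /a/ and /o/, so it spirantizes to the fricative [x]. /kadiradibtoobako/ → kazirazibtoovaxo.
Rule 2 (pre-rhotic lowering): /i/ is a high vowel immediately before /r/, so it lowers to [e]. /kazirazibtoovaxo/ → kazerazibtoovaxo.
Rule 3 (stop-cluster a-epenthesis): /b/ and /t/ form a stop–stop cluster, so [a] is inserted between them. /kazerazibtoovaxo/ → kazerazibatoovaxo.
Rule 4 (final vowel raising): /o/ is a mid vowel in word-final position, so it raises to [u]. /kazerazibatoovaxo/ → kazerazibatoovaxu.

kazerazibatoovaxu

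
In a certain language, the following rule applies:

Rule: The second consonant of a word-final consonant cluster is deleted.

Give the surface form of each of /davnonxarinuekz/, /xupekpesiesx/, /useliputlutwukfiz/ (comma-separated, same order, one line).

/davnonxarinuekz/: /z/ is the second consonant of a word-final cluster /kz/, so it deletes. → [davnonxarinuek].
/xupekpesiesx/: /x/ is the second consonant of a word-final cluster /sx/, so it deletes. → [xupekpesies].
/useliputlutwukfiz/: the rule's environment is not met; surfaces unchanged as [useliputlutwukfiz].

davnonxarinuek, xupekpesies, useliputlutwukfiz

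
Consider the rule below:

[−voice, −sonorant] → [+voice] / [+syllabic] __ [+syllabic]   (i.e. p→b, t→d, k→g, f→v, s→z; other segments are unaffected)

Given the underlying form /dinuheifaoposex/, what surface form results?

dinuheivaobozex

/f/ is a voiceless obstruent between vowels /i/ and /a/, so it voices to [v].
/p/ is a voiceless obstruent between vowels /o/ and /o/, so it voices to [b].
/s/ is a voiceless obstruent between vowels /o/ and /e/, so it voices to [z].
Surface form: [dinuheivaobozex].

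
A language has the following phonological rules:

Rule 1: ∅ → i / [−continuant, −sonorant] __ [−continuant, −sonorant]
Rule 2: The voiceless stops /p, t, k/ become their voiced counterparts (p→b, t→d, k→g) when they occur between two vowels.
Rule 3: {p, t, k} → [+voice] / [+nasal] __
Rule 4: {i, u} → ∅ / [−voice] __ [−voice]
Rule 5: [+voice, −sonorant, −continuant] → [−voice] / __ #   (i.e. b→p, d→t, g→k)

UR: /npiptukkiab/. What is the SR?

Rule 1 (stop-cluster i-epenthesis): /p/ and /t/ form a stop–stop cluster, so [i] is inserted between them. /k/ and /k/ form a stop–stop cluster, so [i] is inserted between them. /npiptukkiab/ → npipitukikiab.
Rule 2 (intervocalic voicing): /p/ is a voiceless stop between vowels /i/ and /i/, so it voices to [b]. /t/ is a voiceless stop between vowels /i/ and /u/, so it voices to [d]. /k/ is a voiceless stop between vowels /u/ and /i/, so it voices to [g]. /k/ is a voiceless stop between vowels /i/ and /i/, so it voices to [g]. /npipitukikiab/ → npibidugigiab.
Rule 3 (post-nasal voicing): /p/ is a voiceless stop immediately after the nasal /n/, so it voices to [b]. /npibidugigiab/ → nbibidugigiab.
Rule 4 (high vowel syncope): no segment meets the environment; /nbibidugigiab/ is unchanged.
Rule 5 (final devoicing): /b/ is a voiced stop in word-final position, so it devoices to [p]. /nbibidugigiab/ → nbibidugigiap.

nbibidugigiap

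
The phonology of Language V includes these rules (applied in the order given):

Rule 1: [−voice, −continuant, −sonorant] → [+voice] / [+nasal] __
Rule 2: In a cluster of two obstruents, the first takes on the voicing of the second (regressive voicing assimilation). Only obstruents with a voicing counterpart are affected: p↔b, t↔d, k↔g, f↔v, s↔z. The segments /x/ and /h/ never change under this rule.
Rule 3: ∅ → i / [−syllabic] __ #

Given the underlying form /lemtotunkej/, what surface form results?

lemdotungeji

Rule 1 (post-nasal voicing): /t/ is a voiceless stop immediately after the nasal /m/, so it voices to [d]. /k/ is a voiceless stop immediately after the nasal /n/, so it voices to [g]. /lemtotunkej/ → lemdotungej.
Rule 2 (regressive voicing assimilation): no segment meets the environment; /lemdotungej/ is unchanged.
Rule 3 (final i-epenthesis): the form ends in the consonant /j/, so [i] is inserted word-finally. /lemdotungej/ → lemdotungeji.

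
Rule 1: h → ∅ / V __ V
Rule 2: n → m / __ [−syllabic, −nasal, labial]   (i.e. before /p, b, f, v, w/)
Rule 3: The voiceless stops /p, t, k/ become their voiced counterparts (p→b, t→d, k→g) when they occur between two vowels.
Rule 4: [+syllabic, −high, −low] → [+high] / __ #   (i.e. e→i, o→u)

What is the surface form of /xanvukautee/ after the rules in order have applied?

xamvugaudei

Rule 1 (intervocalic h-deletion): no segment meets the environment; /xanvukautee/ is unchanged.
Rule 2 (nasal place assimilation): /n/ precedes the labial consonant /v/, so it assimilates in place to [m]. /xanvukautee/ → xamvukautee.
Rule 3 (intervocalic voicing): /k/ is a voiceless stop between vowels /u/ and /a/, so it voices to [g]. /t/ is a voiceless stop between vowels /u/ and /e/, so it voices to [d]. /xamvukautee/ → xamvugaudee.
Rule 4 (final vowel raising): /e/ is a mid vowel in word-final position, so it raises to [i]. /xamvugaudee/ → xamvugaudei.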